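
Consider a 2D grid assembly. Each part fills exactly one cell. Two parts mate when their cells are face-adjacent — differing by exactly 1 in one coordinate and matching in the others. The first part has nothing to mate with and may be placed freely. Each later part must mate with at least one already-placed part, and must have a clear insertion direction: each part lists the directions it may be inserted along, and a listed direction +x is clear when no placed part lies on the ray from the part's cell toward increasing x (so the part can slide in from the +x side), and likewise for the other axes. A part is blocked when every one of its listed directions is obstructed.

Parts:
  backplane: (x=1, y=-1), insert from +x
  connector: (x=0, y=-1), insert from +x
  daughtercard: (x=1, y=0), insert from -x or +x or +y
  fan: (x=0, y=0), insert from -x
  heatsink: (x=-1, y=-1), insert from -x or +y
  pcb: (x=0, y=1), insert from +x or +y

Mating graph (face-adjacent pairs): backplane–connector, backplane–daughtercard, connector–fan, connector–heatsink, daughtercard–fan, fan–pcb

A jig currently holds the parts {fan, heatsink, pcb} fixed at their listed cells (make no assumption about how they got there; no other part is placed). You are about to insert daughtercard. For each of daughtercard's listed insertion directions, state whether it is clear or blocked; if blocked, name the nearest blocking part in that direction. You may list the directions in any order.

-x: nearest on ray is fan@(0, 0) ⇒ blocked
+x: ray from daughtercard(1, 0) has no placed part ⇒ clear
+y: ray from daughtercard(1, 0) has no placed part ⇒ clear

+x: clear; +y: clear; -x: blocked by fan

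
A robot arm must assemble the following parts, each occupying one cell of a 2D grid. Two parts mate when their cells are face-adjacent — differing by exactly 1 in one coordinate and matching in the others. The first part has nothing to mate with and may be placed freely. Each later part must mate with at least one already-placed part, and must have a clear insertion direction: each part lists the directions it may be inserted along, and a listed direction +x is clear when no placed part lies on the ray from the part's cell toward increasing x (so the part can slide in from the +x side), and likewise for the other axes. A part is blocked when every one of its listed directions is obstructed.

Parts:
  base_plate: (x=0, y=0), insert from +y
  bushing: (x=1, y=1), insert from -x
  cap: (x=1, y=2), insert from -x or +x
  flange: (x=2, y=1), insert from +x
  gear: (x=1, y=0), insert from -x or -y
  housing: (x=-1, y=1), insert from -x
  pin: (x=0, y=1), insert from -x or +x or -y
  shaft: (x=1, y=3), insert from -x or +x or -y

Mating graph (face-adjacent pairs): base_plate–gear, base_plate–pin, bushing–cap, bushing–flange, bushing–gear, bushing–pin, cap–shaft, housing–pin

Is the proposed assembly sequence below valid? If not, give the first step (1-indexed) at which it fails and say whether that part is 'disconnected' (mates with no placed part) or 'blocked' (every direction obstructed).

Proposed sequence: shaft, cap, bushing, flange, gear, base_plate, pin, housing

1. shaft@(1, 3) [-x clear] — {shaft}
2. cap@(1, 2) [-x clear] — {cap, shaft}
3. bushing@(1, 1) [-x clear] — {bushing, cap, shaft}
4. flange@(2, 1) [+x clear] — {bushing, cap, flange, shaft}
5. gear@(1, 0) [-x clear] — {bushing, cap, flange, gear, shaft}
6. base_plate@(0, 0) [+y clear] — {base_plate, bushing, cap, flange, gear, shaft}
7. pin@(0, 1) [-x clear] — {base_plate, bushing, cap, flange, gear, pin, shaft}
8. housing@(-1, 1) [-x clear] — {base_plate, bushing, cap, flange, gear, housing, pin, shaft}

Valid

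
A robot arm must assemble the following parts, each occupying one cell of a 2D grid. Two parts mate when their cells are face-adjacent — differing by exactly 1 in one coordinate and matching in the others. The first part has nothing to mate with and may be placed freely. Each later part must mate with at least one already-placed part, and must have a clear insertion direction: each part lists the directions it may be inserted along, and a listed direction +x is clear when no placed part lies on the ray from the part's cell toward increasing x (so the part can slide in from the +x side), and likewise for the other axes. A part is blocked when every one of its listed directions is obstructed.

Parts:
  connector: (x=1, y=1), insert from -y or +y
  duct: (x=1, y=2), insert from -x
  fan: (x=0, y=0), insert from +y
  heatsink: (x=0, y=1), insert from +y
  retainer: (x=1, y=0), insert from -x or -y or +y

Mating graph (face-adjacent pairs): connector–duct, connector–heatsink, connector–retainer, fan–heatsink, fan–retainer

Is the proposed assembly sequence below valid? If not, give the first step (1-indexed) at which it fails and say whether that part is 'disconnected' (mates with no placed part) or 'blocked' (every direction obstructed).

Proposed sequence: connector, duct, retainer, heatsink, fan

Invalid at step 5 (blocked)

1. connector@(1, 1) [-y clear] — {connector}
2. duct@(1, 2) [-x clear] — {connector, duct}
3. retainer@(1, 0) [-x clear] — {connector, duct, retainer}
4. heatsink@(0, 1) [+y clear] — {connector, duct, heatsink, retainer}
5. fan@(0, 0) — +y all obstructed ⇒ blocked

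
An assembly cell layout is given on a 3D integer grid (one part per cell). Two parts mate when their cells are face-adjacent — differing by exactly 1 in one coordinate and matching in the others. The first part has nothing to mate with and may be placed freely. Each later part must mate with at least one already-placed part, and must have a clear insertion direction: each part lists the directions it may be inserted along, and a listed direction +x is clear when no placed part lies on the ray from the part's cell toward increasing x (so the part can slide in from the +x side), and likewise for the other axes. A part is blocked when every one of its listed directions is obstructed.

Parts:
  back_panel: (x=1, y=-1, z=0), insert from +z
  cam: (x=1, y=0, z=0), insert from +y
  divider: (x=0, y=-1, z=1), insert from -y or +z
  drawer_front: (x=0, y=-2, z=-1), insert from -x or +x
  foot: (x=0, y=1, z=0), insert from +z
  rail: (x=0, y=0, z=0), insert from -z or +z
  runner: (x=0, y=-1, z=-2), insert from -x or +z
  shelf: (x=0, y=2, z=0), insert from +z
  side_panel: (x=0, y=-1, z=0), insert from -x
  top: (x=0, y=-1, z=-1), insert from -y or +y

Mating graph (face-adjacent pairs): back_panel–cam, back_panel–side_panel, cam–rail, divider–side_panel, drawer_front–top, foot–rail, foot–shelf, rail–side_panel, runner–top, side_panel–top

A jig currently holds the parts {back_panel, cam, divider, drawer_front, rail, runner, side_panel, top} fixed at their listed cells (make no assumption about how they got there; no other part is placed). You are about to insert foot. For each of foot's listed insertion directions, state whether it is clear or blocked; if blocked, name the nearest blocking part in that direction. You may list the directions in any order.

+z: ray from foot(0, 1, 0) has no placed part ⇒ clear

+z: clear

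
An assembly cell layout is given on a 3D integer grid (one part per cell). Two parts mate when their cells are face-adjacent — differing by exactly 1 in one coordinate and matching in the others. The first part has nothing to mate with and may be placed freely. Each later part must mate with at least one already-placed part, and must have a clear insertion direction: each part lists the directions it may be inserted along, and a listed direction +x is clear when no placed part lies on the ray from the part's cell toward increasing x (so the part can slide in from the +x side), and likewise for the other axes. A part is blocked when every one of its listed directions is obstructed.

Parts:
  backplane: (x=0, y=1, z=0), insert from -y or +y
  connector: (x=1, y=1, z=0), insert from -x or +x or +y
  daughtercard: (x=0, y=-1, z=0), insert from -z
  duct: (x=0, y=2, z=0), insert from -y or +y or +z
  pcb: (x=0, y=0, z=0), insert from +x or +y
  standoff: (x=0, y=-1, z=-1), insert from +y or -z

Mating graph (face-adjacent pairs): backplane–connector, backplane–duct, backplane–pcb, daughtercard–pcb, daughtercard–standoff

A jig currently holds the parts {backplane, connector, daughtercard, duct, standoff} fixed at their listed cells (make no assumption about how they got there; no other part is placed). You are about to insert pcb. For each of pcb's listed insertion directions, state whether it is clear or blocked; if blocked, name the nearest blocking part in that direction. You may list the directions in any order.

+x: ray from pcb(0, 0, 0) has no placed part ⇒ clear
+y: nearest on ray is backplane@(0, 1, 0) ⇒ blocked

+x: clear; +y: blocked by backplane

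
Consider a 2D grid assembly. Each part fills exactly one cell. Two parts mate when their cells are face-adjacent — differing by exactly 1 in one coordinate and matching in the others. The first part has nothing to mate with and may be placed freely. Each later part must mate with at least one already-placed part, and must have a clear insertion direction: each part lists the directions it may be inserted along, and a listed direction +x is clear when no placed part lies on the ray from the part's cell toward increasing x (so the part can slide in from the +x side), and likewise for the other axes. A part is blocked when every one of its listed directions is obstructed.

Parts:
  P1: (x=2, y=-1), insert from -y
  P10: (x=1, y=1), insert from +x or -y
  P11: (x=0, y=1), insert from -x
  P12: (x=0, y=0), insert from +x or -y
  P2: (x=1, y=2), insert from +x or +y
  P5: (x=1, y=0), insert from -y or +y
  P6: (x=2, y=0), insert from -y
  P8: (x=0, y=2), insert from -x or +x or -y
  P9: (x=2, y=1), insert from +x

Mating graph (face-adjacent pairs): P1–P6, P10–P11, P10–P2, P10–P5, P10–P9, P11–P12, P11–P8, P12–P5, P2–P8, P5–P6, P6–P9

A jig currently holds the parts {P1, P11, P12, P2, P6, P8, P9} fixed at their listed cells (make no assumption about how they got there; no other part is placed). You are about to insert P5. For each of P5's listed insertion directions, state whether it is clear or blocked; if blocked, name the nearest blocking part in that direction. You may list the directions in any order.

-y: ray from P5(1, 0) has no placed part ⇒ clear
+y: nearest on ray is P2@(1, 2) ⇒ blocked

+y: blocked by P2; -y: clear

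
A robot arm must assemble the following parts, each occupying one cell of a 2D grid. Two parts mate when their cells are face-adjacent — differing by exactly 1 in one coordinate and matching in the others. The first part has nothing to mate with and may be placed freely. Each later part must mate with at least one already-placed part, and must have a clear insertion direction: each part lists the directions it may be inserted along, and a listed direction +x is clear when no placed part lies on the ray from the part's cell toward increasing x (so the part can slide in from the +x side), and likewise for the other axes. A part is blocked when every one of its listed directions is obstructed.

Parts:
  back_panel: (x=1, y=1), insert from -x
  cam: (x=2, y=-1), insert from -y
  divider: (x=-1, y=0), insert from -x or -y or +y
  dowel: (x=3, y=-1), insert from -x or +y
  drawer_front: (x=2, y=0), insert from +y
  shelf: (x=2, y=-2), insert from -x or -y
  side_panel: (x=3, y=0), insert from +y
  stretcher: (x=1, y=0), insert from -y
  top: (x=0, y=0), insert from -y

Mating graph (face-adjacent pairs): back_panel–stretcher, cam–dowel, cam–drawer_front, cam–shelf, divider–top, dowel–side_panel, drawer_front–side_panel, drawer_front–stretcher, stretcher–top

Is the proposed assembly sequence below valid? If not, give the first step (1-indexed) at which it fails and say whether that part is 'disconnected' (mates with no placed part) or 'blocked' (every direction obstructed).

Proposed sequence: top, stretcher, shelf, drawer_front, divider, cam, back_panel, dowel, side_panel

Invalid at step 3 (disconnected)

1. top@(0, 0) [-y clear] — {top}
2. stretcher@(1, 0) [-y clear] — {stretcher, top}
3. shelf@(2, -2) — no placed neighbour ⇒ disconnected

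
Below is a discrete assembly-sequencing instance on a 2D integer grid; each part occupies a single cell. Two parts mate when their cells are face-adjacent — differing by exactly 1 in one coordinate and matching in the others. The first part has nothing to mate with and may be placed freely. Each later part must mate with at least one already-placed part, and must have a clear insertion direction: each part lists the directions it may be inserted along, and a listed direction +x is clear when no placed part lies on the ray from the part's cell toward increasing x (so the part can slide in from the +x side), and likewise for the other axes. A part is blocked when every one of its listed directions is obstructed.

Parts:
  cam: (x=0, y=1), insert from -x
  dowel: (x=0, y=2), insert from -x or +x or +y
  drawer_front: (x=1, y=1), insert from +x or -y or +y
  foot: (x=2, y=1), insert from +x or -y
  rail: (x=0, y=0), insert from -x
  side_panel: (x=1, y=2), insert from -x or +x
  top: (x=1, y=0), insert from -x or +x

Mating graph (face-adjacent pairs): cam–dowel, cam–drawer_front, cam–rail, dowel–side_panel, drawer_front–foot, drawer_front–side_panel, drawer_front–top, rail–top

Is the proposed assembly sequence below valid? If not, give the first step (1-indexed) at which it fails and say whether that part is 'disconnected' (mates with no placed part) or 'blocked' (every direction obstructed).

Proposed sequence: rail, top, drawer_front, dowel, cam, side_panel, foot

1. rail@(0, 0) [-x clear] — {rail}
2. top@(1, 0) [+x clear] — {rail, top}
3. drawer_front@(1, 1) [+x clear] — {drawer_front, rail, top}
4. dowel@(0, 2) — no placed neighbour ⇒ disconnected

Invalid at step 4 (disconnected)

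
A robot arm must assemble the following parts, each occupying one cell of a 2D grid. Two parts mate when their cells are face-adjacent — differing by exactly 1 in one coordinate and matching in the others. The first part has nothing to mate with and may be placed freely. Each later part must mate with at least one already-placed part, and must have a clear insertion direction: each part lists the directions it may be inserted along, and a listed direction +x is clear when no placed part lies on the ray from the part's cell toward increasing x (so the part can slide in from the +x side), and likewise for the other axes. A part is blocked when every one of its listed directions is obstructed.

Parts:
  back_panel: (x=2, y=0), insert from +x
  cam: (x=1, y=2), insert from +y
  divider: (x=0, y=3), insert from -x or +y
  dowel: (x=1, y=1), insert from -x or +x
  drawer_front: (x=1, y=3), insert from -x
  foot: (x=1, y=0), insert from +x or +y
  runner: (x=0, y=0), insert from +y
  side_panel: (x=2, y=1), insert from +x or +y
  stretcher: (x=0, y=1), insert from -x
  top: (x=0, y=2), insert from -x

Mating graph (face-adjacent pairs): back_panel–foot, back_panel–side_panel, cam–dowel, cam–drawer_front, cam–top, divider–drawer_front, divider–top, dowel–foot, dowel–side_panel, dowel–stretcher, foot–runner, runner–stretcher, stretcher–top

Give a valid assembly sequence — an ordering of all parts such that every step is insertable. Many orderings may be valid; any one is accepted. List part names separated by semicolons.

1. side_panel@(2, 1) [+x clear] — {side_panel}
2. back_panel@(2, 0) [+x clear] — {back_panel, side_panel}
3. foot@(1, 0) [+y clear] — {back_panel, foot, side_panel}
4. runner@(0, 0) [+y clear] — {back_panel, foot, runner, side_panel}
5. dowel@(1, 1) [-x clear] — {back_panel, dowel, foot, runner, side_panel}
6. stretcher@(0, 1) [-x clear] — {back_panel, dowel, foot, runner, side_panel, stretcher}
7. cam@(1, 2) [+y clear] — {back_panel, cam, dowel, foot, runner, side_panel, stretcher}
8. drawer_front@(1, 3) [-x clear] — {back_panel, cam, dowel, drawer_front, foot, runner, side_panel, stretcher}
9. top@(0, 2) [-x clear] — {back_panel, cam, dowel, drawer_front, foot, runner, side_panel, stretcher, top}
10. divider@(0, 3) [-x clear] — {back_panel, cam, divider, dowel, drawer_front, foot, runner, side_panel, stretcher, top}

side_panel; back_panel; foot; runner; dowel; stretcher; cam; drawer_front; top; divider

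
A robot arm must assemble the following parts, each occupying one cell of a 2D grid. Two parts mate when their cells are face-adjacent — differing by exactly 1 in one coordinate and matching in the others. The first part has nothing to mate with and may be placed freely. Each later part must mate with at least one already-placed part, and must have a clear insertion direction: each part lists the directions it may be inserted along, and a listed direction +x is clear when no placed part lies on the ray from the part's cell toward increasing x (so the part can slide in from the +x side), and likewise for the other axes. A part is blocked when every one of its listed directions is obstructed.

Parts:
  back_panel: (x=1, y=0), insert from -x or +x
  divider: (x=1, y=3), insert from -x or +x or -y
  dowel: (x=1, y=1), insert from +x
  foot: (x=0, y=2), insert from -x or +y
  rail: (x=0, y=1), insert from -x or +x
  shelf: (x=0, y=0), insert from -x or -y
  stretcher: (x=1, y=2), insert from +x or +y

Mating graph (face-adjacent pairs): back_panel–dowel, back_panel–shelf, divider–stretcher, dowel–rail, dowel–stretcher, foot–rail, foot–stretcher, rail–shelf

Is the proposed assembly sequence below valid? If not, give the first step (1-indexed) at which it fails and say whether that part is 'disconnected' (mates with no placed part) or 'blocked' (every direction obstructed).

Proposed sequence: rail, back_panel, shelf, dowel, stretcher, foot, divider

1. rail@(0, 1) [-x clear] — {rail}
2. back_panel@(1, 0) — no placed neighbour ⇒ disconnected

Invalid at step 2 (disconnected)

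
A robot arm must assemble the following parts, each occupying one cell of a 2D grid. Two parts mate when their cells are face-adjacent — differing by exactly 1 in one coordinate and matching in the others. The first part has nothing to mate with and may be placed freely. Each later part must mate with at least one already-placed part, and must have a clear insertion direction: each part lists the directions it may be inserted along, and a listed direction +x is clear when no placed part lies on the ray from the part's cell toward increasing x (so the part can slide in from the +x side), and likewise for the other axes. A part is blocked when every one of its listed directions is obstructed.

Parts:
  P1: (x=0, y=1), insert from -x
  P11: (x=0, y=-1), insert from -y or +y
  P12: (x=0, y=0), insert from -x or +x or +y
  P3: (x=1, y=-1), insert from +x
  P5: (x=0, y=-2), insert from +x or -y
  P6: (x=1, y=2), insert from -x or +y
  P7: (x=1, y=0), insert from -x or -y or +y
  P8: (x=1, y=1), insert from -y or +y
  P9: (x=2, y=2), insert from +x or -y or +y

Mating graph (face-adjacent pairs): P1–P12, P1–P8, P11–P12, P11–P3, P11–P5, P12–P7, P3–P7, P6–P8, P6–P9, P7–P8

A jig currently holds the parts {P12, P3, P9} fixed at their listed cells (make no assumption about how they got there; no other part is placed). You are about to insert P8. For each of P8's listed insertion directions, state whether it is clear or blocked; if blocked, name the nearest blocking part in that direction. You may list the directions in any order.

-y: nearest on ray is P3@(1, -1) ⇒ blocked
+y: ray from P8(1, 1) has no placed part ⇒ clear

+y: clear; -y: blocked by P3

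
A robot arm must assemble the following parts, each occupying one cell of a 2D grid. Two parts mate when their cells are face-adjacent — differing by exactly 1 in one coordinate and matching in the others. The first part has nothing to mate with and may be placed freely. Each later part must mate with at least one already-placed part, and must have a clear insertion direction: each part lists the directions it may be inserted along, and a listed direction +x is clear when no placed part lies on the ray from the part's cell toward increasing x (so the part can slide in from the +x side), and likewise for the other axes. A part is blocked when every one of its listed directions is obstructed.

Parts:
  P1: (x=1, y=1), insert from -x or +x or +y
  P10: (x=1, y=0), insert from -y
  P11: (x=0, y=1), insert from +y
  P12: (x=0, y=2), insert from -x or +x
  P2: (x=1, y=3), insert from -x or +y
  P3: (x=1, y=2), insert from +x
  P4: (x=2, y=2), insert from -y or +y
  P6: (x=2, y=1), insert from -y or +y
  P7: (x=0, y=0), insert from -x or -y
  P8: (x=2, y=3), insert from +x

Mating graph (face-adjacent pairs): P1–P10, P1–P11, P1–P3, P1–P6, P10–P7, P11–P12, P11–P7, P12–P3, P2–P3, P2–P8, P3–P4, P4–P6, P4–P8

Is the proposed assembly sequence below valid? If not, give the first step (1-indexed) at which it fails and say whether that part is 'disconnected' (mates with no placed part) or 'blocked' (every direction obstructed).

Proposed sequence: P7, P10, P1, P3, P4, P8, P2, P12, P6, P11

1. P7@(0, 0) [-x clear] — {P7}
2. P10@(1, 0) [-y clear] — {P10, P7}
3. P1@(1, 1) [-x clear] — {P1, P10, P7}
4. P3@(1, 2) [+x clear] — {P1, P10, P3, P7}
5. P4@(2, 2) [-y clear] — {P1, P10, P3, P4, P7}
6. P8@(2, 3) [+x clear] — {P1, P10, P3, P4, P7, P8}
7. P2@(1, 3) [-x clear] — {P1, P10, P2, P3, P4, P7, P8}
8. P12@(0, 2) [-x clear] — {P1, P10, P12, P2, P3, P4, P7, P8}
9. P6@(2, 1) [-y clear] — {P1, P10, P12, P2, P3, P4, P6, P7, P8}
10. P11@(0, 1) — +y all obstructed ⇒ blocked

Invalid at step 10 (blocked)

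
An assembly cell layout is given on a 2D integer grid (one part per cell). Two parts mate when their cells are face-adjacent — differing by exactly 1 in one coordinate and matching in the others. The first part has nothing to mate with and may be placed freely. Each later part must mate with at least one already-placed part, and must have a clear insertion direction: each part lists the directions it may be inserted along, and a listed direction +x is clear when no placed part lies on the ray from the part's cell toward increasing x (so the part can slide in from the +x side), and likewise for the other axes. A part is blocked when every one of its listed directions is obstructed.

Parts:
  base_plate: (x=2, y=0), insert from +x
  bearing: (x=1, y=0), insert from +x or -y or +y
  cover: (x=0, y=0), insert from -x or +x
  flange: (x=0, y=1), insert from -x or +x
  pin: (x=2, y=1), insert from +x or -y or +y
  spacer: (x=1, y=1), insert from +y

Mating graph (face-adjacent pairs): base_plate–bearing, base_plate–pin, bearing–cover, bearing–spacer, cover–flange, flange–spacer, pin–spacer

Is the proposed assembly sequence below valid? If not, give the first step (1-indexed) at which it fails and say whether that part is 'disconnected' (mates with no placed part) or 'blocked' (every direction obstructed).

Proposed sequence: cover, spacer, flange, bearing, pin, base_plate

Invalid at step 2 (disconnected)

1. cover@(0, 0) [-x clear] — {cover}
2. spacer@(1, 1) — no placed neighbour ⇒ disconnected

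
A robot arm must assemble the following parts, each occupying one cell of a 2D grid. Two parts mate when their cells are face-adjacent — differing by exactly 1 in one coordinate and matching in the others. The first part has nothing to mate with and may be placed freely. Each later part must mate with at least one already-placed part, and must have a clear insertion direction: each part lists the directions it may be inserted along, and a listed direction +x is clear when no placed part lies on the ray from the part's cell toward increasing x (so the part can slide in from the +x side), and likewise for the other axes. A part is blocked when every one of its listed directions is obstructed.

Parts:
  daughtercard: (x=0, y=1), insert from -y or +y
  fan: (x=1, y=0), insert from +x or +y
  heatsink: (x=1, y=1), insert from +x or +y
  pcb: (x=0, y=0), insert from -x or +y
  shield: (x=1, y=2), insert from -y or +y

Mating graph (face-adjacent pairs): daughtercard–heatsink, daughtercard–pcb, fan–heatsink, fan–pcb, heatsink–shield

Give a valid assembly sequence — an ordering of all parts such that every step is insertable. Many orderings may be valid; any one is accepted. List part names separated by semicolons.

shield; heatsink; fan; pcb; daughtercard

1. shield@(1, 2) [-y clear] — {shield}
2. heatsink@(1, 1) [+x clear] — {heatsink, shield}
3. fan@(1, 0) [+x clear] — {fan, heatsink, shield}
4. pcb@(0, 0) [-x clear] — {fan, heatsink, pcb, shield}
5. daughtercard@(0, 1) [+y clear] — {daughtercard, fan, heatsink, pcb, shield}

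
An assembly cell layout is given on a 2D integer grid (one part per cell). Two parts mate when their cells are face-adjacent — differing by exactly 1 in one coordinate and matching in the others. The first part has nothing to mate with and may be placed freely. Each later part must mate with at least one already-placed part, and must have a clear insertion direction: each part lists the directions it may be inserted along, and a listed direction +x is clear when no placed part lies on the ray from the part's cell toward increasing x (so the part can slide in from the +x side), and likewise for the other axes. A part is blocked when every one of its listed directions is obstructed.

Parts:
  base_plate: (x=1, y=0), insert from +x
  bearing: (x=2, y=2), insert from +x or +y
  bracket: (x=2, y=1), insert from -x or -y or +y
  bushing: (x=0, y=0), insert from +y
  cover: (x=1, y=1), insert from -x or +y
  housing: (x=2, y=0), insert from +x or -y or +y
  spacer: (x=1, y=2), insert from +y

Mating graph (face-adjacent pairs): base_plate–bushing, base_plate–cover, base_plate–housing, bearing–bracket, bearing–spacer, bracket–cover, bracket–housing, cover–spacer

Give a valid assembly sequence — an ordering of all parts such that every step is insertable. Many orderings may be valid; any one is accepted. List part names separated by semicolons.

1. spacer@(1, 2) [+y clear] — {spacer}
2. cover@(1, 1) [-x clear] — {cover, spacer}
3. bracket@(2, 1) [-y clear] — {bracket, cover, spacer}
4. base_plate@(1, 0) [+x clear] — {base_plate, bracket, cover, spacer}
5. housing@(2, 0) [+x clear] — {base_plate, bracket, cover, housing, spacer}
6. bushing@(0, 0) [+y clear] — {base_plate, bracket, bushing, cover, housing, spacer}
7. bearing@(2, 2) [+x clear] — {base_plate, bearing, bracket, bushing, cover, housing, spacer}

spacer; cover; bracket; base_plate; housing; bushing; bearing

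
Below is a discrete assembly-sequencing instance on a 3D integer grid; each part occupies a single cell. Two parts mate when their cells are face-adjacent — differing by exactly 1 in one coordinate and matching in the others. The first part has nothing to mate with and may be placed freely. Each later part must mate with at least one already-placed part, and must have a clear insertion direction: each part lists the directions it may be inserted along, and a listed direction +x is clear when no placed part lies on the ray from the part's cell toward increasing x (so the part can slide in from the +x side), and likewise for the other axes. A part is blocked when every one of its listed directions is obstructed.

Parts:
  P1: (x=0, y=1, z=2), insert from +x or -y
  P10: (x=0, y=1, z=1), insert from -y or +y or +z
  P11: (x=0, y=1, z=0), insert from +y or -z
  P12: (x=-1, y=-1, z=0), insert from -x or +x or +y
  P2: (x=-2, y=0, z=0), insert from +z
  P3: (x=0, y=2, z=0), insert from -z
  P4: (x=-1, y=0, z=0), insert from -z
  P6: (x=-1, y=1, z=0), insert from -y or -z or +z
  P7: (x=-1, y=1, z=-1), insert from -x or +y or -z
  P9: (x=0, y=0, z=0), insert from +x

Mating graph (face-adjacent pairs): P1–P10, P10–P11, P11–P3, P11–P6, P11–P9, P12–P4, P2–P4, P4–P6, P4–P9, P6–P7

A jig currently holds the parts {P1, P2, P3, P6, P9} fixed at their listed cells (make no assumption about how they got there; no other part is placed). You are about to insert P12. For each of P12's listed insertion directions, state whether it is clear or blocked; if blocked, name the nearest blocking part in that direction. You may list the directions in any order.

+x: clear; +y: blocked by P6; -x: clear

-x: ray from P12(-1, -1, 0) has no placed part ⇒ clear
+x: ray from P12(-1, -1, 0) has no placed part ⇒ clear
+y: nearest on ray is P6@(-1, 1, 0) ⇒ blocked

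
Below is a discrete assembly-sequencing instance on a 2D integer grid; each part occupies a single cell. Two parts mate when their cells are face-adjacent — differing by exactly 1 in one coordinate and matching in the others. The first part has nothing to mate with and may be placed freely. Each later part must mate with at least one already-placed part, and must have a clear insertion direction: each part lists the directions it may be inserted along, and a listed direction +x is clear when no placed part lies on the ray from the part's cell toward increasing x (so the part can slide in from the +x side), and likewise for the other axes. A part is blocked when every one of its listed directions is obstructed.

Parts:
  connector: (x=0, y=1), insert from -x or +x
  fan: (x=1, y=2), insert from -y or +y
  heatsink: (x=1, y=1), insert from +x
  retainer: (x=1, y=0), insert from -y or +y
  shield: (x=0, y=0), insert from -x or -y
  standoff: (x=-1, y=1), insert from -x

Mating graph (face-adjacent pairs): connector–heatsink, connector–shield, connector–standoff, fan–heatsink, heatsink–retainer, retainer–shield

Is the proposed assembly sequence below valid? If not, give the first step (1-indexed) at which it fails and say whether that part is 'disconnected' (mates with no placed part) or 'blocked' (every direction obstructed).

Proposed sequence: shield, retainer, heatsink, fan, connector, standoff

Valid

1. shield@(0, 0) [-x clear] — {shield}
2. retainer@(1, 0) [-y clear] — {retainer, shield}
3. heatsink@(1, 1) [+x clear] — {heatsink, retainer, shield}
4. fan@(1, 2) [+y clear] — {fan, heatsink, retainer, shield}
5. connector@(0, 1) [-x clear] — {connector, fan, heatsink, retainer, shield}
6. standoff@(-1, 1) [-x clear] — {connector, fan, heatsink, retainer, shield, standoff}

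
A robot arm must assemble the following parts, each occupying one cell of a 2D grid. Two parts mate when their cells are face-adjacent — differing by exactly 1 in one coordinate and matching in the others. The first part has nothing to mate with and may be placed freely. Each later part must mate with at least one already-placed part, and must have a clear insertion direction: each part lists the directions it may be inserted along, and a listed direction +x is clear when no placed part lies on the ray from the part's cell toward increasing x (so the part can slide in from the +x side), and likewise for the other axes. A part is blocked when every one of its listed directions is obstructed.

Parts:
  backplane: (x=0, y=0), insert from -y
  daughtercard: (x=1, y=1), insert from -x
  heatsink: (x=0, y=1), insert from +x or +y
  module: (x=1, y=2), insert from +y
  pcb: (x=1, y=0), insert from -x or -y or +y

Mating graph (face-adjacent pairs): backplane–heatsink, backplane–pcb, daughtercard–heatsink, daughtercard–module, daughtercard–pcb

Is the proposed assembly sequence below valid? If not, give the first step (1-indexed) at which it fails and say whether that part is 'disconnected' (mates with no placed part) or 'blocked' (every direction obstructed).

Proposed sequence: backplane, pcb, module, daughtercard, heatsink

Invalid at step 3 (disconnected)

1. backplane@(0, 0) [-y clear] — {backplane}
2. pcb@(1, 0) [-y clear] — {backplane, pcb}
3. module@(1, 2) — no placed neighbour ⇒ disconnected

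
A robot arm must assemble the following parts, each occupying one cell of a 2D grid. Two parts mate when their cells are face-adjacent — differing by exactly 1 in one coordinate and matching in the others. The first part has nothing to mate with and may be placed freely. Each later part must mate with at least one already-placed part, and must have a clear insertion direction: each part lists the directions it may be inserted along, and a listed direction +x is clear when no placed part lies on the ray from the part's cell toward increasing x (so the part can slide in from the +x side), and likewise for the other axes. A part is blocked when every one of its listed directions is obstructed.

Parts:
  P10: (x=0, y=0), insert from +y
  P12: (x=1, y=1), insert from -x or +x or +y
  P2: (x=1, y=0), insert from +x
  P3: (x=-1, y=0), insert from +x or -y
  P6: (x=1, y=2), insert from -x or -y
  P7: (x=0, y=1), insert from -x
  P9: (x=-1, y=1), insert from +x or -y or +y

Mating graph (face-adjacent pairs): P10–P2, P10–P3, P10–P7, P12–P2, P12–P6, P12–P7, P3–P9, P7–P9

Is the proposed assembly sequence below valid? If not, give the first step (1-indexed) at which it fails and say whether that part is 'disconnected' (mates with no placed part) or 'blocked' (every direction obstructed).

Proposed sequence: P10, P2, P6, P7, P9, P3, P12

1. P10@(0, 0) [+y clear] — {P10}
2. P2@(1, 0) [+x clear] — {P10, P2}
3. P6@(1, 2) — no placed neighbour ⇒ disconnected

Invalid at step 3 (disconnected)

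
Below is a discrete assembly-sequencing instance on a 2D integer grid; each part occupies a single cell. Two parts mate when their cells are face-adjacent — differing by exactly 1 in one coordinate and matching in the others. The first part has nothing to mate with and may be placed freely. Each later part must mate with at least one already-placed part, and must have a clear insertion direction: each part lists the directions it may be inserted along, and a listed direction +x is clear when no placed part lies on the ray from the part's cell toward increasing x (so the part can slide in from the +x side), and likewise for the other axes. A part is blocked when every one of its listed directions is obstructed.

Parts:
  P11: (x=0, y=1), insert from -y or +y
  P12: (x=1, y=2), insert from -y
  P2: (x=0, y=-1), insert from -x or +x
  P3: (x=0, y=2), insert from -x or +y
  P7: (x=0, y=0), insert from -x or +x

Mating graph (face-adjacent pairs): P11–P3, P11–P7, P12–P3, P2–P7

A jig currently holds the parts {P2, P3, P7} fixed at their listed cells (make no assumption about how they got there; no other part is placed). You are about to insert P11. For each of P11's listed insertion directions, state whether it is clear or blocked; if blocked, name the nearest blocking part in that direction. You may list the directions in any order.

+y: blocked by P3; -y: blocked by P7

-y: nearest on ray is P7@(0, 0) ⇒ blocked
+y: nearest on ray is P3@(0, 2) ⇒ blocked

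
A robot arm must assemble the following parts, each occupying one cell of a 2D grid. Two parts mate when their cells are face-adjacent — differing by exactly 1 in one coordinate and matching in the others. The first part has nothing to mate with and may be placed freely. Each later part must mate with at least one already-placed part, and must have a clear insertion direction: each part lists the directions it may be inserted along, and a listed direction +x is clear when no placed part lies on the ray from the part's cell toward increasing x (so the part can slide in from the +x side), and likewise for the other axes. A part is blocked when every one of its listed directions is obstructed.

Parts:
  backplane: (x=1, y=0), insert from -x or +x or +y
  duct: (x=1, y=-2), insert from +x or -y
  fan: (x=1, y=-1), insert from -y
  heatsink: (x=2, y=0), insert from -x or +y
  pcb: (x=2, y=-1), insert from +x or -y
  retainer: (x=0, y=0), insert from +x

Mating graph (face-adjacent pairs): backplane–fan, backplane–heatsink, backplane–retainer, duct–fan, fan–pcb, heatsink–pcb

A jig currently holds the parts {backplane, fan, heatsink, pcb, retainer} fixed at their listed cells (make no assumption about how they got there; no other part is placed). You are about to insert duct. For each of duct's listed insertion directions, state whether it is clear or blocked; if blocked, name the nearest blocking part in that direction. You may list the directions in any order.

+x: clear; -y: clear

+x: ray from duct(1, -2) has no placed part ⇒ clear
-y: ray from duct(1, -2) has no placed part ⇒ clear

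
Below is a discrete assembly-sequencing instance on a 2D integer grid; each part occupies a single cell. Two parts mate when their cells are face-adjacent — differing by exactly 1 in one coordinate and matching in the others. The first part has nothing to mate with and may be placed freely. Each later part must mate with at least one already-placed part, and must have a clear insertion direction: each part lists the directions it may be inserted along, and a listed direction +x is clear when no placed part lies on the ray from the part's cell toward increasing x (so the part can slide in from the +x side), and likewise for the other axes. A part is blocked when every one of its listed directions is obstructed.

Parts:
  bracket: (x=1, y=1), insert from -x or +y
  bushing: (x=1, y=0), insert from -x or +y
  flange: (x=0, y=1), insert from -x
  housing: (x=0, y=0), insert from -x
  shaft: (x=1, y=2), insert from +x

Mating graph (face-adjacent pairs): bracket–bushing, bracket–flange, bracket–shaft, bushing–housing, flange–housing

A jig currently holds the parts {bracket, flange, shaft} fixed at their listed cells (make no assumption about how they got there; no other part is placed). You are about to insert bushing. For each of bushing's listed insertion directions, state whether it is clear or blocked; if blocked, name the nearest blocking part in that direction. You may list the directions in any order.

+y: blocked by bracket; -x: clear

-x: ray from bushing(1, 0) has no placed part ⇒ clear
+y: nearest on ray is bracket@(1, 1) ⇒ blocked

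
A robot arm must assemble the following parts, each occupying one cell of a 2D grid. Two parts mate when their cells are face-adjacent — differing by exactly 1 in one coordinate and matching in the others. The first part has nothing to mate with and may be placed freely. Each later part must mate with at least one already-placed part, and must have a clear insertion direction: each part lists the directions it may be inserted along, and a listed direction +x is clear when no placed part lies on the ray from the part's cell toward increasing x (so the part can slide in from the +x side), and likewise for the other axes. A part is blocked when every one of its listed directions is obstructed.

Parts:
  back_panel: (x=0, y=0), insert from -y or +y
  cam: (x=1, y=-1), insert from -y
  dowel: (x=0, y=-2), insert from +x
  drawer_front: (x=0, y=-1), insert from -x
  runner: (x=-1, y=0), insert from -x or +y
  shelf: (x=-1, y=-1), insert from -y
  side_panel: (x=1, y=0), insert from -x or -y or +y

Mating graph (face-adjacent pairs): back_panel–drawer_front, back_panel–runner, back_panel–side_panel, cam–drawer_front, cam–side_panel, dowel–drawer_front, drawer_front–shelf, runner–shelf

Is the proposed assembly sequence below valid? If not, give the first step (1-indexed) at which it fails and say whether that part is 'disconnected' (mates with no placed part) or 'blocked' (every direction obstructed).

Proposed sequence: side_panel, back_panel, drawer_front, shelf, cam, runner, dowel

1. side_panel@(1, 0) [-x clear] — {side_panel}
2. back_panel@(0, 0) [-y clear] — {back_panel, side_panel}
3. drawer_front@(0, -1) [-x clear] — {back_panel, drawer_front, side_panel}
4. shelf@(-1, -1) [-y clear] — {back_panel, drawer_front, shelf, side_panel}
5. cam@(1, -1) [-y clear] — {back_panel, cam, drawer_front, shelf, side_panel}
6. runner@(-1, 0) [-x clear] — {back_panel, cam, drawer_front, runner, shelf, side_panel}
7. dowel@(0, -2) [+x clear] — {back_panel, cam, dowel, drawer_front, runner, shelf, side_panel}

Valid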